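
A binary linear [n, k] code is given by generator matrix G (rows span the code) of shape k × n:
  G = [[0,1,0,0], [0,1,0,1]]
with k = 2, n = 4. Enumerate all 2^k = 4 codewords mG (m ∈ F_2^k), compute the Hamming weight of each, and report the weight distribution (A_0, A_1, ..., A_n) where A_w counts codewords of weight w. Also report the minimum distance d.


Weight distribution: A_0 = 1, A_1 = 2, A_2 = 1. Minimum distance d = 1.

Enumerate all 2^2 = 4 messages m ∈ F_2^2.
For each, compute codeword c = mG in F_2^4, then tally its weight.
  m = 00 → c = 0000, weight = 0.
  m = 10 → c = 0100, weight = 1.
  m = 01 → c = 0101, weight = 2.
  m = 11 → c = 0001, weight = 1.
Tally weights:
  weight 0: 1 codewords.
  weight 1: 2 codewords.
  weight 2: 1 codewords.
Minimum distance d = smallest w > 0 with A_w > 0 = 1.
Sanity: Σ A_w = 4 = 2^2 = 4 ✓.


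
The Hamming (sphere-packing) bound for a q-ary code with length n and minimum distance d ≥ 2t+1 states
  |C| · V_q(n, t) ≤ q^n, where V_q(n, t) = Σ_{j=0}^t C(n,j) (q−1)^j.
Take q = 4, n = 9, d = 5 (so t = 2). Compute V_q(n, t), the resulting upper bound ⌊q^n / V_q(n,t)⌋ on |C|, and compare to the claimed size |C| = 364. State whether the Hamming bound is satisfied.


V_q(n, t) = 352, q^n = 262144, Hamming bound = 744, |C| = 364 ≤ bound (satisfied).

Step 1: Compute V_q(n, t) = Σ_{j=0}^2 C(n, j) (q−1)^j.
  j = 0: C(9,0)·(3)^0 = 1·1 = 1.
  j = 1: C(9,1)·(3)^1 = 9·3 = 27.
  j = 2: C(9,2)·(3)^2 = 36·9 = 324.
  V_q(n, t) = 1 + 27 + 324 = 352.
Step 2: q^n = 4^9 = 262144.
Step 3: Hamming bound ⌊q^n / V_q(n,t)⌋ = ⌊262144/352⌋ = 744.
Step 4: Compare |C| = 364 to 744: satisfied.
The claimed |C| lies below the Hamming bound.


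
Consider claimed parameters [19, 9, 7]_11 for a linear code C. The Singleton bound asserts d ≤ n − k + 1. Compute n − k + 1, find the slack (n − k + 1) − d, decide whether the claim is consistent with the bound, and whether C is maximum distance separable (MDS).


Singleton RHS = n − k + 1 = 11, slack = 4, bound satisfied, not MDS.

Singleton bound: d ≤ n − k + 1.
Here n = 19, k = 9, so n − k + 1 = 11.
Given d = 7, check d ≤ 11: YES.
Slack = (n − k + 1) − d = 4.
The code is NOT MDS (slack = 4 > 0).
Description: the claimed parameters are [19, 9, 7]_11; such a code would be non-MDS.


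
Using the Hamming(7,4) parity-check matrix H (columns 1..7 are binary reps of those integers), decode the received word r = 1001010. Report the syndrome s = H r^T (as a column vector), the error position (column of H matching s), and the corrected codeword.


s = (0, 1, 1)^T, error position = 3, corrected codeword c = 1011010

Compute s = H r^T mod 2 one row at a time:
  s_1 = 1 + 0 + 1 + 0 = 2 ≡ 0 (mod 2).
  s_2 = 0 + 0 + 1 + 0 = 1 ≡ 1 (mod 2).
  s_3 = 1 + 0 + 0 + 0 = 1 ≡ 1 (mod 2).
s = (0, 1, 1)^T — this equals column 3 of H (binary 011), so error is at position 3.
Correct: flip bit 3 of r = 1001010 to get c = 1011010.


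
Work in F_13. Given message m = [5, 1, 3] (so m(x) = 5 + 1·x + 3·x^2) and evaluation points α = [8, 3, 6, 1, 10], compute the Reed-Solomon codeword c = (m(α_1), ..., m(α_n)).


c = [10, 9, 2, 9, 3]

Message polynomial: m(x) = 5 + 1·x + 3·x^2 (mod 13).
For each evaluation point α_i, compute m(α_i) mod 13:
  α_1 = 8: Horner steps 3 → 12 → 10, so m(8) = 10.
  α_2 = 3: Horner steps 3 → 10 → 9, so m(3) = 9.
  α_3 = 6: Horner steps 3 → 6 → 2, so m(6) = 2.
  α_4 = 1: Horner steps 3 → 4 → 9, so m(1) = 9.
  α_5 = 10: Horner steps 3 → 5 → 3, so m(10) = 3.
Codeword c = [10, 9, 2, 9, 3] ∈ F_13^5.


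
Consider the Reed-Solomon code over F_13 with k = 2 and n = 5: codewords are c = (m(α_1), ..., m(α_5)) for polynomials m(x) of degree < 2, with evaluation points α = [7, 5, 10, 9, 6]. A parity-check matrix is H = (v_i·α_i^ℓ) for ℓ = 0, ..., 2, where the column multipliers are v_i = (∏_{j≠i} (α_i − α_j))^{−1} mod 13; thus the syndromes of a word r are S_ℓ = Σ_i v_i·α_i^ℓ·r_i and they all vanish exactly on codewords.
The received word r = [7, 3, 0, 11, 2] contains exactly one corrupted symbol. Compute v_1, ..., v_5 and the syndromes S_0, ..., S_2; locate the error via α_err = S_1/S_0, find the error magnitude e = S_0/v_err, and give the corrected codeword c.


S = (10, 8, 9), error at position 5, error magnitude e = 10, c = [7, 3, 0, 11, 5].

Step 1: column multipliers v_i = (∏_{j≠i}(α_i − α_j))^{−1} mod 13.
  i = 1 (α = 7): (7−5)(7−10)(7−9)(7−6) = 2·(−3)·(−2)·1 = 12 ≡ 12, so v_1 = 12^{−1} = 12 (mod 13).
  i = 2 (α = 5): (5−7)(5−10)(5−9)(5−6) = (−2)·(−5)·(−4)·(−1) = 40 ≡ 1, so v_2 = 1^{−1} = 1 (mod 13).
  i = 3 (α = 10): (10−7)(10−5)(10−9)(10−6) = 3·5·1·4 = 60 ≡ 8, so v_3 = 8^{−1} = 5 (mod 13).
  i = 4 (α = 9): (9−7)(9−5)(9−10)(9−6) = 2·4·(−1)·3 = −24 ≡ 2, so v_4 = 2^{−1} = 7 (mod 13).
  i = 5 (α = 6): (6−7)(6−5)(6−10)(6−9) = (−1)·1·(−4)·(−3) = −12 ≡ 1, so v_5 = 1^{−1} = 1 (mod 13).
  v = [12, 1, 5, 7, 1].
Step 2: syndromes of r = [7, 3, 0, 11, 2] (all sums mod 13).
  S_0 = Σ v_i r_i = 12·7 + 1·3 + 5·0 + 7·11 + 1·2 = 166 ≡ 10.
  S_1 = Σ v_i α_i r_i = 12·7·7 + 1·5·3 + 5·10·0 + 7·9·11 + 1·6·2 = 1308 ≡ 8.
  α_i^2 mod 13 = [10, 12, 9, 3, 10].
  S_2 = Σ v_i α_i^2 r_i = 12·10·7 + 1·12·3 + 5·9·0 + 7·3·11 + 1·10·2 = 1127 ≡ 9.
  S = (10, 8, 9) ≠ 0, so r is not a codeword (an error is present).
Step 3: locate the error. For a single error e at position i, S_ℓ = v_i·e·α_i^ℓ, so α_err = S_1/S_0.
  S_0^{−1} = 10^{−1} = 4 (mod 13), so α_err = 8·4 = 32 ≡ 6 = α_5. Error position i = 5.
  Consistency check: S_2/S_1 = 9·5 = 45 ≡ 6 = α_err ✓ (single-error assumption holds).
Step 4: error magnitude e = S_0/v_5 = S_0·∏_{j≠5}(α_5 − α_j) = 10·1 = 10 ≡ 10 (mod 13).
Step 5: correct position 5: c_5 = r_5 − e = 2 − 10 ≡ 5 (mod 13). Hence c = [7, 3, 0, 11, 5].
  Check: interpolating c through the α_i gives m(x) = 6 + 2·x (degree < 2) with m(α_i) = c_i for every i, so c is indeed a codeword.


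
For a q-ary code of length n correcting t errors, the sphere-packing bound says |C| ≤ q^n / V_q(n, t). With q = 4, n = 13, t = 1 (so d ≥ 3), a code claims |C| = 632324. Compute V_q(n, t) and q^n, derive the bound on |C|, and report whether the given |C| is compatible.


V_q(n, t) = 40, q^n = 67108864, Hamming bound = 1677721, |C| = 632324 ≤ bound (satisfied).

Step 1: Compute V_q(n, t) = Σ_{j=0}^1 C(n, j) (q−1)^j.
  j = 0: C(13,0)·(3)^0 = 1·1 = 1.
  j = 1: C(13,1)·(3)^1 = 13·3 = 39.
  V_q(n, t) = 1 + 39 = 40.
Step 2: q^n = 4^13 = 67108864.
Step 3: Hamming bound ⌊q^n / V_q(n,t)⌋ = ⌊67108864/40⌋ = 1677721.
Step 4: Compare |C| = 632324 to 1677721: satisfied.
The claimed |C| lies below the Hamming bound.


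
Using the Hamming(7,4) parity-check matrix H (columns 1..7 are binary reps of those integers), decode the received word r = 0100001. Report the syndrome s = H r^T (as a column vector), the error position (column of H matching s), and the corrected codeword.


s = (1, 0, 1)^T, error position = 5, corrected codeword c = 0100101

Compute s = H r^T mod 2 one row at a time:
  s_1 = 0 + 0 + 0 + 1 = 1 ≡ 1 (mod 2).
  s_2 = 1 + 0 + 0 + 1 = 2 ≡ 0 (mod 2).
  s_3 = 0 + 0 + 0 + 1 = 1 ≡ 1 (mod 2).
s = (1, 0, 1)^T — this equals column 5 of H (binary 101), so error is at position 5.
Correct: flip bit 5 of r = 0100001 to get c = 0100101.


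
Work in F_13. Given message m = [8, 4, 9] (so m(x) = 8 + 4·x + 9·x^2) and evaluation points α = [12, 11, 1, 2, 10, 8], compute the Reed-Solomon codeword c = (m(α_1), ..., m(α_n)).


c = [0, 10, 8, 0, 12, 5]

Message polynomial: m(x) = 8 + 4·x + 9·x^2 (mod 13).
For each evaluation point α_i, compute m(α_i) mod 13:
  α_1 = 12: Horner steps 9 → 8 → 0, so m(12) = 0.
  α_2 = 11: Horner steps 9 → 12 → 10, so m(11) = 10.
  α_3 = 1: Horner steps 9 → 0 → 8, so m(1) = 8.
  α_4 = 2: Horner steps 9 → 9 → 0, so m(2) = 0.
  α_5 = 10: Horner steps 9 → 3 → 12, so m(10) = 12.
  α_6 = 8: Horner steps 9 → 11 → 5, so m(8) = 5.
Codeword c = [0, 10, 8, 0, 12, 5] ∈ F_13^6.


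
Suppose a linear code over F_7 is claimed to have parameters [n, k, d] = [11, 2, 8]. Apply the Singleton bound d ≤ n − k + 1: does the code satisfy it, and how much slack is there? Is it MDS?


Singleton RHS = n − k + 1 = 10, slack = 2, bound satisfied, not MDS.

Singleton bound: d ≤ n − k + 1.
Here n = 11, k = 2, so n − k + 1 = 10.
Given d = 8, check d ≤ 10: YES.
Slack = (n − k + 1) − d = 2.
The code is NOT MDS (slack = 2 > 0).
Description: the claimed parameters are [11, 2, 8]_7; such a code would be non-MDS.


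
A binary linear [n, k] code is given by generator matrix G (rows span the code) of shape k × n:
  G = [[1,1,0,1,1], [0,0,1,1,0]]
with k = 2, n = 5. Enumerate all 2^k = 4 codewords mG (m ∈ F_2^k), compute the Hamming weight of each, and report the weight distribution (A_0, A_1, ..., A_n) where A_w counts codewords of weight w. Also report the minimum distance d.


Weight distribution: A_0 = 1, A_2 = 1, A_4 = 2. Minimum distance d = 2.

Enumerate all 2^2 = 4 messages m ∈ F_2^2.
For each, compute codeword c = mG in F_2^5, then tally its weight.
  m = 00 → c = 00000, weight = 0.
  m = 10 → c = 11011, weight = 4.
  m = 01 → c = 00110, weight = 2.
  m = 11 → c = 11101, weight = 4.
Tally weights:
  weight 0: 1 codewords.
  weight 2: 1 codewords.
  weight 4: 2 codewords.
Minimum distance d = smallest w > 0 with A_w > 0 = 2.
Sanity: Σ A_w = 4 = 2^2 = 4 ✓.


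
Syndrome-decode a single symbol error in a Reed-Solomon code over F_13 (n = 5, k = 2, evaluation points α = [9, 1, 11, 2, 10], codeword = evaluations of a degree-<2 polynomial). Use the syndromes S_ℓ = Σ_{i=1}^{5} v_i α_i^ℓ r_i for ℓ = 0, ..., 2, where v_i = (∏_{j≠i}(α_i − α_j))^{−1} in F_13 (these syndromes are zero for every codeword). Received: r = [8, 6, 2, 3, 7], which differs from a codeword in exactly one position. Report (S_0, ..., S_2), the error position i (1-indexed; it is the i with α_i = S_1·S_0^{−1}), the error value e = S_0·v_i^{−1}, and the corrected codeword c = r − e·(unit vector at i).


S = (9, 12, 3), error at position 5, error magnitude e = 2, c = [8, 6, 2, 3, 5].

Step 1: column multipliers v_i = (∏_{j≠i}(α_i − α_j))^{−1} mod 13.
  i = 1 (α = 9): (9−1)(9−11)(9−2)(9−10) = 8·(−2)·7·(−1) = 112 ≡ 8, so v_1 = 8^{−1} = 5 (mod 13).
  i = 2 (α = 1): (1−9)(1−11)(1−2)(1−10) = (−8)·(−10)·(−1)·(−9) = 720 ≡ 5, so v_2 = 5^{−1} = 8 (mod 13).
  i = 3 (α = 11): (11−9)(11−1)(11−2)(11−10) = 2·10·9·1 = 180 ≡ 11, so v_3 = 11^{−1} = 6 (mod 13).
  i = 4 (α = 2): (2−9)(2−1)(2−11)(2−10) = (−7)·1·(−9)·(−8) = −504 ≡ 3, so v_4 = 3^{−1} = 9 (mod 13).
  i = 5 (α = 10): (10−9)(10−1)(10−11)(10−2) = 1·9·(−1)·8 = −72 ≡ 6, so v_5 = 6^{−1} = 11 (mod 13).
  v = [5, 8, 6, 9, 11].
Step 2: syndromes of r = [8, 6, 2, 3, 7] (all sums mod 13).
  S_0 = Σ v_i r_i = 5·8 + 8·6 + 6·2 + 9·3 + 11·7 = 204 ≡ 9.
  S_1 = Σ v_i α_i r_i = 5·9·8 + 8·1·6 + 6·11·2 + 9·2·3 + 11·10·7 = 1364 ≡ 12.
  α_i^2 mod 13 = [3, 1, 4, 4, 9].
  S_2 = Σ v_i α_i^2 r_i = 5·3·8 + 8·1·6 + 6·4·2 + 9·4·3 + 11·9·7 = 1017 ≡ 3.
  S = (9, 12, 3) ≠ 0, so r is not a codeword (an error is present).
Step 3: locate the error. For a single error e at position i, S_ℓ = v_i·e·α_i^ℓ, so α_err = S_1/S_0.
  S_0^{−1} = 9^{−1} = 3 (mod 13), so α_err = 12·3 = 36 ≡ 10 = α_5. Error position i = 5.
  Consistency check: S_2/S_1 = 3·12 = 36 ≡ 10 = α_err ✓ (single-error assumption holds).
Step 4: error magnitude e = S_0/v_5 = S_0·∏_{j≠5}(α_5 − α_j) = 9·6 = 54 ≡ 2 (mod 13).
Step 5: correct position 5: c_5 = r_5 − e = 7 − 2 ≡ 5 (mod 13). Hence c = [8, 6, 2, 3, 5].
  Check: interpolating c through the α_i gives m(x) = 9 + 10·x (degree < 2) with m(α_i) = c_i for every i, so c is indeed a codeword.


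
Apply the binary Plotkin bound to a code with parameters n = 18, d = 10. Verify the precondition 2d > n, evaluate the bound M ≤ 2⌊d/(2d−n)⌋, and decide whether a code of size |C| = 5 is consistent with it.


Plotkin bound M ≤ 10; given |C| = 5 ≤ bound (satisfied).

Check applicability: 2d = 20, n = 18.
2d − n = 2 > 0, so Plotkin applies.
Compute d/(2d−n) = 10/2 ≈ 5.0000.
⌊d/(2d−n)⌋ = 5.
Plotkin bound: M ≤ 2·5 = 10.
Given |C| = 5, check: satisfied.
This |C| is below the Plotkin bound.


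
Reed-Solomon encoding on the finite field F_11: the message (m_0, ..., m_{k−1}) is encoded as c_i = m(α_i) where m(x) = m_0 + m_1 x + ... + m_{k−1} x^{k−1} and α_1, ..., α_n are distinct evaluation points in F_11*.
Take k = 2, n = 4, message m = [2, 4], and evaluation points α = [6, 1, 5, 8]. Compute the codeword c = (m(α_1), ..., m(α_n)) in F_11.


c = [4, 6, 0, 1]

Message polynomial: m(x) = 2 + 4·x (mod 11).
For each evaluation point α_i, compute m(α_i) mod 11:
  α_1 = 6: Horner steps 4 → 4, so m(6) = 4.
  α_2 = 1: Horner steps 4 → 6, so m(1) = 6.
  α_3 = 5: Horner steps 4 → 0, so m(5) = 0.
  α_4 = 8: Horner steps 4 → 1, so m(8) = 1.
Codeword c = [4, 6, 0, 1] ∈ F_11^4.


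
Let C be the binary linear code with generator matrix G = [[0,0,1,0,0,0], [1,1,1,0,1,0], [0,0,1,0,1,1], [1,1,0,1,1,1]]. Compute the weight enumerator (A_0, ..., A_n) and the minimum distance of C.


Weight distribution: A_0 = 1, A_1 = 1, A_2 = 3, A_3 = 6, A_4 = 3, A_5 = 1, A_6 = 1. Minimum distance d = 1.

Enumerate all 2^4 = 16 messages m ∈ F_2^4.
For each, compute codeword c = mG in F_2^6, then tally its weight.
  m = 0000 → c = 000000, weight = 0.
  m = 1000 → c = 001000, weight = 1.
  m = 0100 → c = 111010, weight = 4.
  m = 1100 → c = 110010, weight = 3.
  m = 0010 → c = 001011, weight = 3.
  m = 1010 → c = 000011, weight = 2.
  m = 0110 → c = 110001, weight = 3.
  m = 1110 → c = 111001, weight = 4.
  m = 0001 → c = 110111, weight = 5.
  m = 1001 → c = 111111, weight = 6.
  m = 0101 → c = 001101, weight = 3.
  m = 1101 → c = 000101, weight = 2.
  m = 0011 → c = 111100, weight = 4.
  m = 1011 → c = 110100, weight = 3.
  m = 0111 → c = 000110, weight = 2.
  m = 1111 → c = 001110, weight = 3.
Tally weights:
  weight 0: 1 codewords.
  weight 1: 1 codewords.
  weight 2: 3 codewords.
  weight 3: 6 codewords.
  weight 4: 3 codewords.
  weight 5: 1 codewords.
  weight 6: 1 codewords.
Minimum distance d = smallest w > 0 with A_w > 0 = 1.
Sanity: Σ A_w = 16 = 2^4 = 16 ✓.


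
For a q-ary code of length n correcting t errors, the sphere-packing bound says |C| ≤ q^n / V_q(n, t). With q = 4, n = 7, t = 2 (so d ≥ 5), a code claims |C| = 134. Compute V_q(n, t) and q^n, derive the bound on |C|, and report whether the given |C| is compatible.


V_q(n, t) = 211, q^n = 16384, Hamming bound = 77, |C| = 134 > bound (violated).

Step 1: Compute V_q(n, t) = Σ_{j=0}^2 C(n, j) (q−1)^j.
  j = 0: C(7,0)·(3)^0 = 1·1 = 1.
  j = 1: C(7,1)·(3)^1 = 7·3 = 21.
  j = 2: C(7,2)·(3)^2 = 21·9 = 189.
  V_q(n, t) = 1 + 21 + 189 = 211.
Step 2: q^n = 4^7 = 16384.
Step 3: Hamming bound ⌊q^n / V_q(n,t)⌋ = ⌊16384/211⌋ = 77.
Step 4: Compare |C| = 134 to 77: violated.
The claimed |C| lies above the Hamming bound, so no 4-ary code of length 7 with d ≥ 5 can have 134 codewords.


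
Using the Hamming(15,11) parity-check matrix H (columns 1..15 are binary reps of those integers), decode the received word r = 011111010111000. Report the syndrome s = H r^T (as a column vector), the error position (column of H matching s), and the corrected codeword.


s = (0, 0, 1, 1)^T, error position = 3, corrected codeword c = 010111010111000

Compute s = H r^T mod 2 one row at a time:
  s_1 = 1 + 0 + 1 + 1 + 1 + 0 + 0 + 0 = 4 ≡ 0 (mod 2).
  s_2 = 1 + 1 + 1 + 0 + 1 + 0 + 0 + 0 = 4 ≡ 0 (mod 2).
  s_3 = 1 + 1 + 1 + 0 + 1 + 1 + 0 + 0 = 5 ≡ 1 (mod 2).
  s_4 = 0 + 1 + 1 + 0 + 0 + 1 + 0 + 0 = 3 ≡ 1 (mod 2).
s = (0, 0, 1, 1)^T — this equals column 3 of H (binary 0011), so error is at position 3.
Correct: flip bit 3 of r = 011111010111000 to get c = 010111010111000.


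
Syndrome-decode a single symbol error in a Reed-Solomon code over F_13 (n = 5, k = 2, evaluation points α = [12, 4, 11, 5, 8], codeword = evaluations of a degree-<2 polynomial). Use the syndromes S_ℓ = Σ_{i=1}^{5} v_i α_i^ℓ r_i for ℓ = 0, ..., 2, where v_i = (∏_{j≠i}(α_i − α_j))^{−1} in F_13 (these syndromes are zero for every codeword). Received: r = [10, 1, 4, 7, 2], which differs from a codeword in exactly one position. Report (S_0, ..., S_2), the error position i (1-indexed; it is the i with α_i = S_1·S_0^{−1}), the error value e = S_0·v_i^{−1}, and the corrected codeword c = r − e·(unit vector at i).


S = (3, 11, 10), error at position 5, error magnitude e = 3, c = [10, 1, 4, 7, 12].

Step 1: column multipliers v_i = (∏_{j≠i}(α_i − α_j))^{−1} mod 13.
  i = 1 (α = 12): (12−4)(12−11)(12−5)(12−8) = 8·1·7·4 = 224 ≡ 3, so v_1 = 3^{−1} = 9 (mod 13).
  i = 2 (α = 4): (4−12)(4−11)(4−5)(4−8) = (−8)·(−7)·(−1)·(−4) = 224 ≡ 3, so v_2 = 3^{−1} = 9 (mod 13).
  i = 3 (α = 11): (11−12)(11−4)(11−5)(11−8) = (−1)·7·6·3 = −126 ≡ 4, so v_3 = 4^{−1} = 10 (mod 13).
  i = 4 (α = 5): (5−12)(5−4)(5−11)(5−8) = (−7)·1·(−6)·(−3) = −126 ≡ 4, so v_4 = 4^{−1} = 10 (mod 13).
  i = 5 (α = 8): (8−12)(8−4)(8−11)(8−5) = (−4)·4·(−3)·3 = 144 ≡ 1, so v_5 = 1^{−1} = 1 (mod 13).
  v = [9, 9, 10, 10, 1].
Step 2: syndromes of r = [10, 1, 4, 7, 2] (all sums mod 13).
  S_0 = Σ v_i r_i = 9·10 + 9·1 + 10·4 + 10·7 + 1·2 = 211 ≡ 3.
  S_1 = Σ v_i α_i r_i = 9·12·10 + 9·4·1 + 10·11·4 + 10·5·7 + 1·8·2 = 1922 ≡ 11.
  α_i^2 mod 13 = [1, 3, 4, 12, 12].
  S_2 = Σ v_i α_i^2 r_i = 9·1·10 + 9·3·1 + 10·4·4 + 10·12·7 + 1·12·2 = 1141 ≡ 10.
  S = (3, 11, 10) ≠ 0, so r is not a codeword (an error is present).
Step 3: locate the error. For a single error e at position i, S_ℓ = v_i·e·α_i^ℓ, so α_err = S_1/S_0.
  S_0^{−1} = 3^{−1} = 9 (mod 13), so α_err = 11·9 = 99 ≡ 8 = α_5. Error position i = 5.
  Consistency check: S_2/S_1 = 10·6 = 60 ≡ 8 = α_err ✓ (single-error assumption holds).
Step 4: error magnitude e = S_0/v_5 = S_0·∏_{j≠5}(α_5 − α_j) = 3·1 = 3 ≡ 3 (mod 13).
Step 5: correct position 5: c_5 = r_5 − e = 2 − 3 ≡ 12 (mod 13). Hence c = [10, 1, 4, 7, 12].
  Check: interpolating c through the α_i gives m(x) = 3 + 6·x (degree < 2) with m(α_i) = c_i for every i, so c is indeed a codeword.


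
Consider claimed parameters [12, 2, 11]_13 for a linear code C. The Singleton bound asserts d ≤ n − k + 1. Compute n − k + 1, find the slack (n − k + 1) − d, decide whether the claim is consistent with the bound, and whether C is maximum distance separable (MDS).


Singleton RHS = n − k + 1 = 11, slack = 0, bound satisfied, MDS.

Singleton bound: d ≤ n − k + 1.
Here n = 12, k = 2, so n − k + 1 = 11.
Given d = 11, check d ≤ 11: YES.
Slack = (n − k + 1) − d = 0.
The code is MDS (slack = 0).
Description: the claimed parameters are [12, 2, 11]_13; such a code would be MDS (meets Singleton bound).


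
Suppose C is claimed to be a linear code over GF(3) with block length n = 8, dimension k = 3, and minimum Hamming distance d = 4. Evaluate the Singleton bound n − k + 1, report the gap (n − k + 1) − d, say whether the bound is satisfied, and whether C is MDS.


Singleton RHS = n − k + 1 = 6, slack = 2, bound satisfied, not MDS.

Singleton bound: d ≤ n − k + 1.
Here n = 8, k = 3, so n − k + 1 = 6.
Given d = 4, check d ≤ 6: YES.
Slack = (n − k + 1) − d = 2.
The code is NOT MDS (slack = 2 > 0).
Description: the claimed parameters are [8, 3, 4]_3; such a code would be non-MDS.


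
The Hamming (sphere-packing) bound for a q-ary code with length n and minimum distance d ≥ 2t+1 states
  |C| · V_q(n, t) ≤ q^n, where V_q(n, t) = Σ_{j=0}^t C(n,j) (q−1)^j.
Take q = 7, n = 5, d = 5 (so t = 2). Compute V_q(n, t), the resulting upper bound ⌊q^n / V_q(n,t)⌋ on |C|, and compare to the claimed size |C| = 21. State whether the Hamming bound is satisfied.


V_q(n, t) = 391, q^n = 16807, Hamming bound = 42, |C| = 21 ≤ bound (satisfied).

Step 1: Compute V_q(n, t) = Σ_{j=0}^2 C(n, j) (q−1)^j.
  j = 0: C(5,0)·(6)^0 = 1·1 = 1.
  j = 1: C(5,1)·(6)^1 = 5·6 = 30.
  j = 2: C(5,2)·(6)^2 = 10·36 = 360.
  V_q(n, t) = 1 + 30 + 360 = 391.
Step 2: q^n = 7^5 = 16807.
Step 3: Hamming bound ⌊q^n / V_q(n,t)⌋ = ⌊16807/391⌋ = 42.
Step 4: Compare |C| = 21 to 42: satisfied.
The claimed |C| lies below the Hamming bound.


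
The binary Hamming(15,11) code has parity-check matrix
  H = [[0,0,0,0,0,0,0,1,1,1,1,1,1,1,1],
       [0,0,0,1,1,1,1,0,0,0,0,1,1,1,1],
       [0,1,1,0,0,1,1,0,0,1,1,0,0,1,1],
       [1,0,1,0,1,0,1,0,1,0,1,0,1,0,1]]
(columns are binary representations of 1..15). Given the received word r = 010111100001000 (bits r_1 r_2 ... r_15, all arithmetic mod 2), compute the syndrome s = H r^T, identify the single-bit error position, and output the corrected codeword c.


s = (1, 1, 1, 0)^T, error position = 14, corrected codeword c = 010111100001010

Compute s = H r^T mod 2 one row at a time:
  s_1 = 0 + 0 + 0 + 0 + 1 + 0 + 0 + 0 = 1 ≡ 1 (mod 2).
  s_2 = 1 + 1 + 1 + 1 + 1 + 0 + 0 + 0 = 5 ≡ 1 (mod 2).
  s_3 = 1 + 0 + 1 + 1 + 0 + 0 + 0 + 0 = 3 ≡ 1 (mod 2).
  s_4 = 0 + 0 + 1 + 1 + 0 + 0 + 0 + 0 = 2 ≡ 0 (mod 2).
s = (1, 1, 1, 0)^T — this equals column 14 of H (binary 1110), so error is at position 14.
Correct: flip bit 14 of r = 010111100001000 to get c = 010111100001010.


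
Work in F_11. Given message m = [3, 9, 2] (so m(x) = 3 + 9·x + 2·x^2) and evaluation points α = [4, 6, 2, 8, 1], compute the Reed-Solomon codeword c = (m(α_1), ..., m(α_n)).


c = [5, 8, 7, 5, 3]

Message polynomial: m(x) = 3 + 9·x + 2·x^2 (mod 11).
For each evaluation point α_i, compute m(α_i) mod 11:
  α_1 = 4: Horner steps 2 → 6 → 5, so m(4) = 5.
  α_2 = 6: Horner steps 2 → 10 → 8, so m(6) = 8.
  α_3 = 2: Horner steps 2 → 2 → 7, so m(2) = 7.
  α_4 = 8: Horner steps 2 → 3 → 5, so m(8) = 5.
  α_5 = 1: Horner steps 2 → 0 → 3, so m(1) = 3.
Codeword c = [5, 8, 7, 5, 3] ∈ F_11^5.


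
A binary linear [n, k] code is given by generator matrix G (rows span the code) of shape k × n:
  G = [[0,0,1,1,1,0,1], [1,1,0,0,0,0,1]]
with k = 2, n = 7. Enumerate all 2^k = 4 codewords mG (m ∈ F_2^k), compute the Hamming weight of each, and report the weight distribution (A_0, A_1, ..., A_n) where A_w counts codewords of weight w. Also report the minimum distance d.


Weight distribution: A_0 = 1, A_3 = 1, A_4 = 1, A_5 = 1. Minimum distance d = 3.

Enumerate all 2^2 = 4 messages m ∈ F_2^2.
For each, compute codeword c = mG in F_2^7, then tally its weight.
  m = 00 → c = 0000000, weight = 0.
  m = 10 → c = 0011101, weight = 4.
  m = 01 → c = 1100001, weight = 3.
  m = 11 → c = 1111100, weight = 5.
Tally weights:
  weight 0: 1 codewords.
  weight 3: 1 codewords.
  weight 4: 1 codewords.
  weight 5: 1 codewords.
Minimum distance d = smallest w > 0 with A_w > 0 = 3.
Sanity: Σ A_w = 4 = 2^2 = 4 ✓.


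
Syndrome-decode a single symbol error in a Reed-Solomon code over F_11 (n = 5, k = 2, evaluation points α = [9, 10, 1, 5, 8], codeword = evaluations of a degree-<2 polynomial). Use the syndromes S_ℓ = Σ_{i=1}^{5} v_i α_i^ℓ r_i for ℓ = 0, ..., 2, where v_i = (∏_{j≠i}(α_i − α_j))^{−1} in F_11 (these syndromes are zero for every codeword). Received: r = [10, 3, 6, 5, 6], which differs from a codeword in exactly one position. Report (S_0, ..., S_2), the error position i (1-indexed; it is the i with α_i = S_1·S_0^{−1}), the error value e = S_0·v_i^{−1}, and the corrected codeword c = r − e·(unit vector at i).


S = (2, 2, 2), error at position 3, error magnitude e = 6, c = [10, 3, 0, 5, 6].

Step 1: column multipliers v_i = (∏_{j≠i}(α_i − α_j))^{−1} mod 11.
  i = 1 (α = 9): (9−10)(9−1)(9−5)(9−8) = (−1)·8·4·1 = −32 ≡ 1, so v_1 = 1^{−1} = 1 (mod 11).
  i = 2 (α = 10): (10−9)(10−1)(10−5)(10−8) = 1·9·5·2 = 90 ≡ 2, so v_2 = 2^{−1} = 6 (mod 11).
  i = 3 (α = 1): (1−9)(1−10)(1−5)(1−8) = (−8)·(−9)·(−4)·(−7) = 2016 ≡ 3, so v_3 = 3^{−1} = 4 (mod 11).
  i = 4 (α = 5): (5−9)(5−10)(5−1)(5−8) = (−4)·(−5)·4·(−3) = −240 ≡ 2, so v_4 = 2^{−1} = 6 (mod 11).
  i = 5 (α = 8): (8−9)(8−10)(8−1)(8−5) = (−1)·(−2)·7·3 = 42 ≡ 9, so v_5 = 9^{−1} = 5 (mod 11).
  v = [1, 6, 4, 6, 5].
Step 2: syndromes of r = [10, 3, 6, 5, 6] (all sums mod 11).
  S_0 = Σ v_i r_i = 1·10 + 6·3 + 4·6 + 6·5 + 5·6 = 112 ≡ 2.
  S_1 = Σ v_i α_i r_i = 1·9·10 + 6·10·3 + 4·1·6 + 6·5·5 + 5·8·6 = 684 ≡ 2.
  α_i^2 mod 11 = [4, 1, 1, 3, 9].
  S_2 = Σ v_i α_i^2 r_i = 1·4·10 + 6·1·3 + 4·1·6 + 6·3·5 + 5·9·6 = 442 ≡ 2.
  S = (2, 2, 2) ≠ 0, so r is not a codeword (an error is present).
Step 3: locate the error. For a single error e at position i, S_ℓ = v_i·e·α_i^ℓ, so α_err = S_1/S_0.
  S_0^{−1} = 2^{−1} = 6 (mod 11), so α_err = 2·6 = 12 ≡ 1 = α_3. Error position i = 3.
  Consistency check: S_2/S_1 = 2·6 = 12 ≡ 1 = α_err ✓ (single-error assumption holds).
Step 4: error magnitude e = S_0/v_3 = S_0·∏_{j≠3}(α_3 − α_j) = 2·3 = 6 ≡ 6 (mod 11).
Step 5: correct position 3: c_3 = r_3 − e = 6 − 6 ≡ 0 (mod 11). Hence c = [10, 3, 0, 5, 6].
  Check: interpolating c through the α_i gives m(x) = 7 + 4·x (degree < 2) with m(α_i) = c_i for every i, so c is indeed a codeword.


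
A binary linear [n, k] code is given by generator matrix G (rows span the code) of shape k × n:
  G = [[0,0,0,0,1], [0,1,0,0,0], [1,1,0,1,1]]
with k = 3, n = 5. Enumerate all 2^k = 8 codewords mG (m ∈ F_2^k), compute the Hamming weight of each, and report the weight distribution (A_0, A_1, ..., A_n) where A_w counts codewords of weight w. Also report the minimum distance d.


Weight distribution: A_0 = 1, A_1 = 2, A_2 = 2, A_3 = 2, A_4 = 1. Minimum distance d = 1.

Enumerate all 2^3 = 8 messages m ∈ F_2^3.
For each, compute codeword c = mG in F_2^5, then tally its weight.
  m = 000 → c = 00000, weight = 0.
  m = 100 → c = 00001, weight = 1.
  m = 010 → c = 01000, weight = 1.
  m = 110 → c = 01001, weight = 2.
  m = 001 → c = 11011, weight = 4.
  m = 101 → c = 11010, weight = 3.
  m = 011 → c = 10011, weight = 3.
  m = 111 → c = 10010, weight = 2.
Tally weights:
  weight 0: 1 codewords.
  weight 1: 2 codewords.
  weight 2: 2 codewords.
  weight 3: 2 codewords.
  weight 4: 1 codewords.
Minimum distance d = smallest w > 0 with A_w > 0 = 1.
Sanity: Σ A_w = 8 = 2^3 = 8 ✓.


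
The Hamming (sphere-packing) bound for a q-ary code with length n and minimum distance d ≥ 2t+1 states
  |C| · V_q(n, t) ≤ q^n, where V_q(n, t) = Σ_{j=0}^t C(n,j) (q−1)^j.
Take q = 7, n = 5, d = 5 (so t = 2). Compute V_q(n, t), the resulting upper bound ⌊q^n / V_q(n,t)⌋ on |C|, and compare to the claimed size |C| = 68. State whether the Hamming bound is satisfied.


V_q(n, t) = 391, q^n = 16807, Hamming bound = 42, |C| = 68 > bound (violated).

Step 1: Compute V_q(n, t) = Σ_{j=0}^2 C(n, j) (q−1)^j.
  j = 0: C(5,0)·(6)^0 = 1·1 = 1.
  j = 1: C(5,1)·(6)^1 = 5·6 = 30.
  j = 2: C(5,2)·(6)^2 = 10·36 = 360.
  V_q(n, t) = 1 + 30 + 360 = 391.
Step 2: q^n = 7^5 = 16807.
Step 3: Hamming bound ⌊q^n / V_q(n,t)⌋ = ⌊16807/391⌋ = 42.
Step 4: Compare |C| = 68 to 42: violated.
The claimed |C| lies above the Hamming bound, so no 7-ary code of length 5 with d ≥ 5 can have 68 codewords.


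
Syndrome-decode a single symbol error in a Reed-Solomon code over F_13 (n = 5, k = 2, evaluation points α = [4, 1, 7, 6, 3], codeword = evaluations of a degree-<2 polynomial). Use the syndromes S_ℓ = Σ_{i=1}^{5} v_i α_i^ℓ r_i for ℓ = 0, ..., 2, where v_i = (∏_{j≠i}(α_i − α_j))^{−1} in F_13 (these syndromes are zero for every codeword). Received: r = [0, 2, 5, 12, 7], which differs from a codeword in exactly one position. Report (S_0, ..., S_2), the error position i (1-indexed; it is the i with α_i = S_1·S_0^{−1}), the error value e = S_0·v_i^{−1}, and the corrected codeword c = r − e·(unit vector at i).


S = (3, 3, 3), error at position 2, error magnitude e = 7, c = [0, 8, 5, 12, 7].

Step 1: column multipliers v_i = (∏_{j≠i}(α_i − α_j))^{−1} mod 13.
  i = 1 (α = 4): (4−1)(4−7)(4−6)(4−3) = 3·(−3)·(−2)·1 = 18 ≡ 5, so v_1 = 5^{−1} = 8 (mod 13).
  i = 2 (α = 1): (1−4)(1−7)(1−6)(1−3) = (−3)·(−6)·(−5)·(−2) = 180 ≡ 11, so v_2 = 11^{−1} = 6 (mod 13).
  i = 3 (α = 7): (7−4)(7−1)(7−6)(7−3) = 3·6·1·4 = 72 ≡ 7, so v_3 = 7^{−1} = 2 (mod 13).
  i = 4 (α = 6): (6−4)(6−1)(6−7)(6−3) = 2·5·(−1)·3 = −30 ≡ 9, so v_4 = 9^{−1} = 3 (mod 13).
  i = 5 (α = 3): (3−4)(3−1)(3−7)(3−6) = (−1)·2·(−4)·(−3) = −24 ≡ 2, so v_5 = 2^{−1} = 7 (mod 13).
  v = [8, 6, 2, 3, 7].
Step 2: syndromes of r = [0, 2, 5, 12, 7] (all sums mod 13).
  S_0 = Σ v_i r_i = 8·0 + 6·2 + 2·5 + 3·12 + 7·7 = 107 ≡ 3.
  S_1 = Σ v_i α_i r_i = 8·4·0 + 6·1·2 + 2·7·5 + 3·6·12 + 7·3·7 = 445 ≡ 3.
  α_i^2 mod 13 = [3, 1, 10, 10, 9].
  S_2 = Σ v_i α_i^2 r_i = 8·3·0 + 6·1·2 + 2·10·5 + 3·10·12 + 7·9·7 = 913 ≡ 3.
  S = (3, 3, 3) ≠ 0, so r is not a codeword (an error is present).
Step 3: locate the error. For a single error e at position i, S_ℓ = v_i·e·α_i^ℓ, so α_err = S_1/S_0.
  S_0^{−1} = 3^{−1} = 9 (mod 13), so α_err = 3·9 = 27 ≡ 1 = α_2. Error position i = 2.
  Consistency check: S_2/S_1 = 3·9 = 27 ≡ 1 = α_err ✓ (single-error assumption holds).
Step 4: error magnitude e = S_0/v_2 = S_0·∏_{j≠2}(α_2 − α_j) = 3·11 = 33 ≡ 7 (mod 13).
Step 5: correct position 2: c_2 = r_2 − e = 2 − 7 ≡ 8 (mod 13). Hence c = [0, 8, 5, 12, 7].
  Check: interpolating c through the α_i gives m(x) = 2 + 6·x (degree < 2) with m(α_i) = c_i for every i, so c is indeed a codeword.


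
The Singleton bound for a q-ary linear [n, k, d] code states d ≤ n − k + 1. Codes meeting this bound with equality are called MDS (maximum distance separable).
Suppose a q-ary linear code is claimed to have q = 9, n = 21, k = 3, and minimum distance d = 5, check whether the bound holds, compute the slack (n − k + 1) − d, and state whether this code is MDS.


Singleton RHS = n − k + 1 = 19, slack = 14, bound satisfied, not MDS.

Singleton bound: d ≤ n − k + 1.
Here n = 21, k = 3, so n − k + 1 = 19.
Given d = 5, check d ≤ 19: YES.
Slack = (n − k + 1) − d = 14.
The code is NOT MDS (slack = 14 > 0).
Description: the claimed parameters are [21, 3, 5]_9; such a code would be non-MDS.


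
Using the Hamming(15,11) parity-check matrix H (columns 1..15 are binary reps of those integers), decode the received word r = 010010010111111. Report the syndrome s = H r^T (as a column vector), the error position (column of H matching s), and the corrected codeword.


s = (1, 1, 1, 0)^T, error position = 14, corrected codeword c = 010010010111101

Compute s = H r^T mod 2 one row at a time:
  s_1 = 1 + 0 + 1 + 1 + 1 + 1 + 1 + 1 = 7 ≡ 1 (mod 2).
  s_2 = 0 + 1 + 0 + 0 + 1 + 1 + 1 + 1 = 5 ≡ 1 (mod 2).
  s_3 = 1 + 0 + 0 + 0 + 1 + 1 + 1 + 1 = 5 ≡ 1 (mod 2).
  s_4 = 0 + 0 + 1 + 0 + 0 + 1 + 1 + 1 = 4 ≡ 0 (mod 2).
s = (1, 1, 1, 0)^T — this equals column 14 of H (binary 1110), so error is at position 14.
Correct: flip bit 14 of r = 010010010111111 to get c = 010010010111101.


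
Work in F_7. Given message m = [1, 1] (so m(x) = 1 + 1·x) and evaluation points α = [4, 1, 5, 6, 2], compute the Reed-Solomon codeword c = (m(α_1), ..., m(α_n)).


c = [5, 2, 6, 0, 3]

Message polynomial: m(x) = 1 + 1·x (mod 7).
For each evaluation point α_i, compute m(α_i) mod 7:
  α_1 = 4: Horner steps 1 → 5, so m(4) = 5.
  α_2 = 1: Horner steps 1 → 2, so m(1) = 2.
  α_3 = 5: Horner steps 1 → 6, so m(5) = 6.
  α_4 = 6: Horner steps 1 → 0, so m(6) = 0.
  α_5 = 2: Horner steps 1 → 3, so m(2) = 3.
Codeword c = [5, 2, 6, 0, 3] ∈ F_7^5.


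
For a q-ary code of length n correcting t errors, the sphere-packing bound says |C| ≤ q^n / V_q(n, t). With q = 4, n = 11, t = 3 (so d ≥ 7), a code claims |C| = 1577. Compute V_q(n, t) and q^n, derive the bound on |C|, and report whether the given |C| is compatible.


V_q(n, t) = 4984, q^n = 4194304, Hamming bound = 841, |C| = 1577 > bound (violated).

Step 1: Compute V_q(n, t) = Σ_{j=0}^3 C(n, j) (q−1)^j.
  j = 0: C(11,0)·(3)^0 = 1·1 = 1.
  j = 1: C(11,1)·(3)^1 = 11·3 = 33.
  j = 2: C(11,2)·(3)^2 = 55·9 = 495.
  j = 3: C(11,3)·(3)^3 = 165·27 = 4455.
  V_q(n, t) = 1 + 33 + 495 + 4455 = 4984.
Step 2: q^n = 4^11 = 4194304.
Step 3: Hamming bound ⌊q^n / V_q(n,t)⌋ = ⌊4194304/4984⌋ = 841.
Step 4: Compare |C| = 1577 to 841: violated.
The claimed |C| lies above the Hamming bound, so no 4-ary code of length 11 with d ≥ 7 can have 1577 codewords.


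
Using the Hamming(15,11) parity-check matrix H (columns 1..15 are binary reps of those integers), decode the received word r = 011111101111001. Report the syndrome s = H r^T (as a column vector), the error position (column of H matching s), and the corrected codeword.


s = (1, 0, 1, 0)^T, error position = 10, corrected codeword c = 011111101011001

Compute s = H r^T mod 2 one row at a time:
  s_1 = 0 + 1 + 1 + 1 + 1 + 0 + 0 + 1 = 5 ≡ 1 (mod 2).
  s_2 = 1 + 1 + 1 + 1 + 1 + 0 + 0 + 1 = 6 ≡ 0 (mod 2).
  s_3 = 1 + 1 + 1 + 1 + 1 + 1 + 0 + 1 = 7 ≡ 1 (mod 2).
  s_4 = 0 + 1 + 1 + 1 + 1 + 1 + 0 + 1 = 6 ≡ 0 (mod 2).
s = (1, 0, 1, 0)^T — this equals column 10 of H (binary 1010), so error is at position 10.
Correct: flip bit 10 of r = 011111101111001 to get c = 011111101011001.


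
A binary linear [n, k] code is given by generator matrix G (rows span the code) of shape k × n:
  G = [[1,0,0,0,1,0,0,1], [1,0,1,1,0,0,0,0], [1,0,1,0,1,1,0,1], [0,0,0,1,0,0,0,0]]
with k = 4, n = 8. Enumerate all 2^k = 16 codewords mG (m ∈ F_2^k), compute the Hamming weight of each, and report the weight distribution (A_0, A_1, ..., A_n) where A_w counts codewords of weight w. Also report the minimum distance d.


Weight distribution: A_0 = 1, A_1 = 1, A_2 = 3, A_3 = 6, A_4 = 3, A_5 = 1, A_6 = 1. Minimum distance d = 1.

Enumerate all 2^4 = 16 messages m ∈ F_2^4.
For each, compute codeword c = mG in F_2^8, then tally its weight.
  m = 0000 → c = 00000000, weight = 0.
  m = 1000 → c = 10001001, weight = 3.
  m = 0100 → c = 10110000, weight = 3.
  m = 1100 → c = 00111001, weight = 4.
  m = 0010 → c = 10101101, weight = 5.
  m = 1010 → c = 00100100, weight = 2.
  m = 0110 → c = 00011101, weight = 4.
  m = 1110 → c = 10010100, weight = 3.
  m = 0001 → c = 00010000, weight = 1.
  m = 1001 → c = 10011001, weight = 4.
  m = 0101 → c = 10100000, weight = 2.
  m = 1101 → c = 00101001, weight = 3.
  m = 0011 → c = 10111101, weight = 6.
  m = 1011 → c = 00110100, weight = 3.
  m = 0111 → c = 00001101, weight = 3.
  m = 1111 → c = 10000100, weight = 2.
Tally weights:
  weight 0: 1 codewords.
  weight 1: 1 codewords.
  weight 2: 3 codewords.
  weight 3: 6 codewords.
  weight 4: 3 codewords.
  weight 5: 1 codewords.
  weight 6: 1 codewords.
Minimum distance d = smallest w > 0 with A_w > 0 = 1.
Sanity: Σ A_w = 16 = 2^4 = 16 ✓.


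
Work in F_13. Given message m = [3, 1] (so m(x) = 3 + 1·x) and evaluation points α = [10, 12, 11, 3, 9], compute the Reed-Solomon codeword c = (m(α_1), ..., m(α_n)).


c = [0, 2, 1, 6, 12]

Message polynomial: m(x) = 3 + 1·x (mod 13).
For each evaluation point α_i, compute m(α_i) mod 13:
  α_1 = 10: Horner steps 1 → 0, so m(10) = 0.
  α_2 = 12: Horner steps 1 → 2, so m(12) = 2.
  α_3 = 11: Horner steps 1 → 1, so m(11) = 1.
  α_4 = 3: Horner steps 1 → 6, so m(3) = 6.
  α_5 = 9: Horner steps 1 → 12, so m(9) = 12.
Codeword c = [0, 2, 1, 6, 12] ∈ F_13^5.


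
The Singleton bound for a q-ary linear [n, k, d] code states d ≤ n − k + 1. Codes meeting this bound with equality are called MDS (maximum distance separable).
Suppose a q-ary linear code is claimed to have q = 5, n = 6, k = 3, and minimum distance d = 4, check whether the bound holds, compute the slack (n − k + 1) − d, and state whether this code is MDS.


Singleton RHS = n − k + 1 = 4, slack = 0, bound satisfied, MDS.

Singleton bound: d ≤ n − k + 1.
Here n = 6, k = 3, so n − k + 1 = 4.
Given d = 4, check d ≤ 4: YES.
Slack = (n − k + 1) − d = 0.
The code is MDS (slack = 0).
Description: the claimed parameters are [6, 3, 4]_5; such a code would be MDS (meets Singleton bound).


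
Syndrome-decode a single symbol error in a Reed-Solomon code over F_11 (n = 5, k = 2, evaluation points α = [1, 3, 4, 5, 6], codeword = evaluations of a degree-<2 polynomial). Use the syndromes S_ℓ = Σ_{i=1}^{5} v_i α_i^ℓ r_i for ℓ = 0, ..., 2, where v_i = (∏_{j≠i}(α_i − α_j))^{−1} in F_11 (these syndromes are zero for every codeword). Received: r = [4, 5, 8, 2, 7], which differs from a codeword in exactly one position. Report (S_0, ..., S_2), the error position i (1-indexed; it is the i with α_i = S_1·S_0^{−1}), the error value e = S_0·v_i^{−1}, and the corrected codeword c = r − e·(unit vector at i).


S = (9, 5, 4), error at position 2, error magnitude e = 2, c = [4, 3, 8, 2, 7].

Step 1: column multipliers v_i = (∏_{j≠i}(α_i − α_j))^{−1} mod 11.
  i = 1 (α = 1): (1−3)(1−4)(1−5)(1−6) = (−2)·(−3)·(−4)·(−5) = 120 ≡ 10, so v_1 = 10^{−1} = 10 (mod 11).
  i = 2 (α = 3): (3−1)(3−4)(3−5)(3−6) = 2·(−1)·(−2)·(−3) = −12 ≡ 10, so v_2 = 10^{−1} = 10 (mod 11).
  i = 3 (α = 4): (4−1)(4−3)(4−5)(4−6) = 3·1·(−1)·(−2) = 6 ≡ 6, so v_3 = 6^{−1} = 2 (mod 11).
  i = 4 (α = 5): (5−1)(5−3)(5−4)(5−6) = 4·2·1·(−1) = −8 ≡ 3, so v_4 = 3^{−1} = 4 (mod 11).
  i = 5 (α = 6): (6−1)(6−3)(6−4)(6−5) = 5·3·2·1 = 30 ≡ 8, so v_5 = 8^{−1} = 7 (mod 11).
  v = [10, 10, 2, 4, 7].
Step 2: syndromes of r = [4, 5, 8, 2, 7] (all sums mod 11).
  S_0 = Σ v_i r_i = 10·4 + 10·5 + 2·8 + 4·2 + 7·7 = 163 ≡ 9.
  S_1 = Σ v_i α_i r_i = 10·1·4 + 10·3·5 + 2·4·8 + 4·5·2 + 7·6·7 = 588 ≡ 5.
  α_i^2 mod 11 = [1, 9, 5, 3, 3].
  S_2 = Σ v_i α_i^2 r_i = 10·1·4 + 10·9·5 + 2·5·8 + 4·3·2 + 7·3·7 = 741 ≡ 4.
  S = (9, 5, 4) ≠ 0, so r is not a codeword (an error is present).
Step 3: locate the error. For a single error e at position i, S_ℓ = v_i·e·α_i^ℓ, so α_err = S_1/S_0.
  S_0^{−1} = 9^{−1} = 5 (mod 11), so α_err = 5·5 = 25 ≡ 3 = α_2. Error position i = 2.
  Consistency check: S_2/S_1 = 4·9 = 36 ≡ 3 = α_err ✓ (single-error assumption holds).
Step 4: error magnitude e = S_0/v_2 = S_0·∏_{j≠2}(α_2 − α_j) = 9·10 = 90 ≡ 2 (mod 11).
Step 5: correct position 2: c_2 = r_2 − e = 5 − 2 ≡ 3 (mod 11). Hence c = [4, 3, 8, 2, 7].
  Check: interpolating c through the α_i gives m(x) = 10 + 5·x (degree < 2) with m(α_i) = c_i for every i, so c is indeed a codeword.


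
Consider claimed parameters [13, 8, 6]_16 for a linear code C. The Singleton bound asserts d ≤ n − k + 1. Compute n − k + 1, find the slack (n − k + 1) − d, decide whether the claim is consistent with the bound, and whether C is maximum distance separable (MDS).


Singleton RHS = n − k + 1 = 6, slack = 0, bound satisfied, MDS.

Singleton bound: d ≤ n − k + 1.
Here n = 13, k = 8, so n − k + 1 = 6.
Given d = 6, check d ≤ 6: YES.
Slack = (n − k + 1) − d = 0.
The code is MDS (slack = 0).
Description: the claimed parameters are [13, 8, 6]_16; such a code would be MDS (meets Singleton bound).


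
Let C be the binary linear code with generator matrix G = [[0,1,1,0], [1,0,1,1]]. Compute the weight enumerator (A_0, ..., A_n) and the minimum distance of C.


Weight distribution: A_0 = 1, A_2 = 1, A_3 = 2. Minimum distance d = 2.

Enumerate all 2^2 = 4 messages m ∈ F_2^2.
For each, compute codeword c = mG in F_2^4, then tally its weight.
  m = 00 → c = 0000, weight = 0.
  m = 10 → c = 0110, weight = 2.
  m = 01 → c = 1011, weight = 3.
  m = 11 → c = 1101, weight = 3.
Tally weights:
  weight 0: 1 codewords.
  weight 2: 1 codewords.
  weight 3: 2 codewords.
Minimum distance d = smallest w > 0 with A_w > 0 = 2.
Sanity: Σ A_w = 4 = 2^2 = 4 ✓.
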